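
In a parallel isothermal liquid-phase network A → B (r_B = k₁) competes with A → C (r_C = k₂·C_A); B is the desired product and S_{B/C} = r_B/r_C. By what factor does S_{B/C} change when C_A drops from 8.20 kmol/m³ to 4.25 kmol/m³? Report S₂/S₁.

S_{B/C} = (k₁/k₂)·C_A⁻¹, so S₂/S₁ = (C_{A,2}/C_{A,1})⁻¹.
= 8.20/4.25 = 1.93.

1.93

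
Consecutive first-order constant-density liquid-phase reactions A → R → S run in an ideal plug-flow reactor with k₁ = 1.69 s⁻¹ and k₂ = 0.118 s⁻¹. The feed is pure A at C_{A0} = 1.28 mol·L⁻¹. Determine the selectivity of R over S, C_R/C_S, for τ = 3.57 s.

2.39

Solving the coupled first-order balances gives C_R(τ) = [k₁/(k₂−k₁)]·C_{A0}·(e^(−k₁τ) − e^(−k₂τ)).
e^(−k₁τ) = e^(−1.69×3.57) = e^(−6.033) = 0.002398; e^(−k₂τ) = e^(−0.4213) = 0.6562.
C_R = 1.69×1.28/(0.118−1.69) × (0.002398−0.6562) = (-1.376)×(-0.6538) = 0.8997 mol·L⁻¹.
C_A = C_{A0}e^(−k₁τ) = 0.003069 mol·L⁻¹, so C_S = C_{A0}−C_A−C_R = 0.3772 mol·L⁻¹; C_R/C_S = 2.39.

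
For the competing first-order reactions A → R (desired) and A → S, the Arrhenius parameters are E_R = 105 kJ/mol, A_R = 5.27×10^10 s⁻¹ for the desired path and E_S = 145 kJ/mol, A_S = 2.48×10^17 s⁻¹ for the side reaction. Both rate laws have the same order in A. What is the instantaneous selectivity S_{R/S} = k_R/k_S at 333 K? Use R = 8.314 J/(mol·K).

k_R/k_S = (A_R/A_S)·exp[−(E_R−E_S)/(RT)] = (A_R/A_S)·exp[(E_S−E_R)/(RT)].
(E_S−E_R)/(RT) = (145−105)×10³/(8.314×333) = 40000/2769 = 14.45.
k_R/k_S = (5.27×10^10/2.48×10^17)·exp(14.45) = 2.125×10^-7 × 1.882×10^6 = 0.400.

0.400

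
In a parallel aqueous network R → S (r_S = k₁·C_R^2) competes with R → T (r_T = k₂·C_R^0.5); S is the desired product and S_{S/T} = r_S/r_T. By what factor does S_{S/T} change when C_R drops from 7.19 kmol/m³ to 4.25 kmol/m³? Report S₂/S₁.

S_{S/T} = (k₁/k₂)·C_R^1.5, so S₂/S₁ = (C_{R,2}/C_{R,1})^1.5.
= (4.25/7.19)^1.5 = (0.5911)^1.5 = 0.454.

0.454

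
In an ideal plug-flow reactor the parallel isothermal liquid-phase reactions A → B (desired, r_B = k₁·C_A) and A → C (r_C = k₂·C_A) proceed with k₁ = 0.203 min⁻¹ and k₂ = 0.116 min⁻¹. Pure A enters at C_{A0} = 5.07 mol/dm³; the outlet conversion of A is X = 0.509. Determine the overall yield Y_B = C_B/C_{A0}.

0.324

C_A = C_{A0}(1−X) = 2.489 mol/dm³.
Both paths are first order in A, so the instantaneous fraction to B is constant: dC_B/d(−C_A) = k₁/(k₁+k₂) = 0.6364.
C_B = 0.6364·(C_{A0}−C_A) = 0.6364×2.581 = 1.64 mol/dm³.
Y_B = C_B/C_{A0} = 1.642/5.07 = 0.324.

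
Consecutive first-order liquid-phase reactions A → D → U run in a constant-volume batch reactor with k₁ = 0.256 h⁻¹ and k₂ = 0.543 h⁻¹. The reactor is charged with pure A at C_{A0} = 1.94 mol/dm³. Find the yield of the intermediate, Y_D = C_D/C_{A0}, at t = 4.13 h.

0.215

For first-order series with pure A initially, C_D(t) = k₁C_{A0}/(k₂−k₁)·(e^(−k₁t) − e^(−k₂t)).
e^(−k₁t) = e^(−0.256×4.13) = e^(−1.057) = 0.3474; e^(−k₂t) = e^(−2.243) = 0.1062.
C_D = 0.256×1.94/(0.543−0.256) × (0.3474−0.1062) = 1.730×0.2412 = 0.4174 mol/dm³.
Y_D = C_D/C_{A0} = 0.4174/1.94 = 0.215.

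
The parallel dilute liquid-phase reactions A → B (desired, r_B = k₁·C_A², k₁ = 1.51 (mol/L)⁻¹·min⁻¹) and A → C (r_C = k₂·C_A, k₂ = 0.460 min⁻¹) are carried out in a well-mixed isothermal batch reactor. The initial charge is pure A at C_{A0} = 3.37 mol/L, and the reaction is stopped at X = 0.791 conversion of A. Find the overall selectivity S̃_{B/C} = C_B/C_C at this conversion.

C_A = C_{A0}(1−X) = 0.7043 mol/L.
Along a PFR/batch, dC_C/dC_A = −r_C/(r_B+r_C) = −k₂/(k₂+k₁·C_A).
Integrating from C_{A0} to C_A: C_C = (0.460/1.51)·ln[(0.460+1.51·3.37)/(0.460+1.51·0.704)] = 0.3046·ln(5.549/1.524) = 0.3938 mol/L.
Then C_B = (C_{A0}−C_A) − C_C = 2.666 − 0.3938 = 2.272 mol/L.
S̃_{B/C} = C_B/C_C = 2.272/0.3938 = 5.77.

5.77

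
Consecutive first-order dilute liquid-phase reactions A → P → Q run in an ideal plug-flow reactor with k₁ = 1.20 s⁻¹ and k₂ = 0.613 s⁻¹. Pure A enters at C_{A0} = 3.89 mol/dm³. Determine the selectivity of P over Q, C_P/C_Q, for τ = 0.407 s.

Solving the coupled first-order balances gives C_P(τ) = [k₁/(k₂−k₁)]·C_{A0}·(e^(−k₁τ) − e^(−k₂τ)).
e^(−k₁τ) = e^(−1.20×0.407) = e^(−0.4884) = 0.6136; e^(−k₂τ) = e^(−0.2495) = 0.7792.
C_P = 1.20×3.89/(0.613−1.20) × (0.6136−0.7792) = (-7.952)×(-0.1656) = 1.317 mol/dm³.
C_A = C_{A0}e^(−k₁τ) = 2.387 mol/dm³, so C_Q = C_{A0}−C_A−C_P = 0.1862 mol/dm³; C_P/C_Q = 7.07.

7.07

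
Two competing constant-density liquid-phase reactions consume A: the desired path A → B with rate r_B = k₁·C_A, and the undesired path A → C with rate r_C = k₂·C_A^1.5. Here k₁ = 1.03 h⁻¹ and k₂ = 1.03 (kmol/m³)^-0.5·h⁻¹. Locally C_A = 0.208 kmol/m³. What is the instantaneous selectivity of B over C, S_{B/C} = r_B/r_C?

S_{B/C} = r_B/r_C = (k₁·C_A)/(k₂·C_A^1.5) = (k₁/k₂)·C_A^-0.5.
= (1.03×0.2080) / (1.03×0.2080^1.5) = 0.2142/0.09771 = 2.19.
The undesired path is higher order in A, so low C_A (CSTR or dilute feed) favours B.

2.19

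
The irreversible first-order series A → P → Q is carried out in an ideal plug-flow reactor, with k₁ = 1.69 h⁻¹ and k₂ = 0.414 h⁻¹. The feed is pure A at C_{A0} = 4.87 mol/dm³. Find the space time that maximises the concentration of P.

1.10 h

Setting dC_P/dτ = 0 gives τ_opt = ln(k₂/k₁)/(k₂−k₁).
= ln(0.414/1.69)/(0.414−1.69) = ln(0.2450)/-1.276 = -1.407/-1.276 = 1.10 h.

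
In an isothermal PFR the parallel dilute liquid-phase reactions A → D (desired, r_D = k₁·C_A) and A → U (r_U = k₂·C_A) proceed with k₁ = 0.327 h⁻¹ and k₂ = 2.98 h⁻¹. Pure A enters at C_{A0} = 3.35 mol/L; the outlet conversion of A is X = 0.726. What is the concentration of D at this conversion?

0.240 mol/L

C_A = C_{A0}(1−X) = 0.9179 mol/L.
Both paths are first order in A, so the instantaneous fraction to D is constant: dC_D/d(−C_A) = k₁/(k₁+k₂) = 0.09888.
C_D = 0.09888·(C_{A0}−C_A) = 0.09888×2.432 = 0.240 mol/L.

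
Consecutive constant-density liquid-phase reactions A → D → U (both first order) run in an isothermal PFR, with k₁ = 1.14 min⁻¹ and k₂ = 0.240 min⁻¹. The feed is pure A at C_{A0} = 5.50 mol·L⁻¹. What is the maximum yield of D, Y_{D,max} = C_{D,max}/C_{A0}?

0.660

At the optimum, C_{D,max}/C_{A0} = (k₁/k₂)^[k₂/(k₂−k₁)].
= (1.14/0.240)^(0.240/(0.240−1.14)) = (4.750)^(-0.2667) = 0.6600.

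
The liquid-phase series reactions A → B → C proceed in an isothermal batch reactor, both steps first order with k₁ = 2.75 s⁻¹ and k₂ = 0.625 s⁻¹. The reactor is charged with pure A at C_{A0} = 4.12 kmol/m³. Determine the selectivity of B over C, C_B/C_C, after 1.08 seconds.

1.66

The intermediate concentration in a first-order A→B→C sequence is C_B = k₁C_{A0}(e^(−k₁t) − e^(−k₂t))/(k₂−k₁).
e^(−k₁t) = e^(−2.75×1.08) = e^(−2.970) = 0.05130; e^(−k₂t) = e^(−0.6750) = 0.5092.
C_B = 2.75×4.12/(0.625−2.75) × (0.05130−0.5092) = (-5.332)×(-0.4579) = 2.441 kmol/m³.
C_A = C_{A0}e^(−k₁t) = 0.2114 kmol/m³, so C_C = C_{A0}−C_A−C_B = 1.467 kmol/m³; C_B/C_C = 1.66.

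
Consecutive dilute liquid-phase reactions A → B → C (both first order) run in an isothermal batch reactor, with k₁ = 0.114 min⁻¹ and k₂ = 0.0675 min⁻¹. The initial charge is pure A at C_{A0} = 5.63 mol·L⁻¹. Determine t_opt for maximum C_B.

11.3 min

Setting dC_B/dt = 0 gives t_opt = ln(k₂/k₁)/(k₂−k₁).
= ln(0.0675/0.114)/(0.0675−0.114) = ln(0.5921)/-0.04650 = -0.5241/-0.04650 = 11.3 min.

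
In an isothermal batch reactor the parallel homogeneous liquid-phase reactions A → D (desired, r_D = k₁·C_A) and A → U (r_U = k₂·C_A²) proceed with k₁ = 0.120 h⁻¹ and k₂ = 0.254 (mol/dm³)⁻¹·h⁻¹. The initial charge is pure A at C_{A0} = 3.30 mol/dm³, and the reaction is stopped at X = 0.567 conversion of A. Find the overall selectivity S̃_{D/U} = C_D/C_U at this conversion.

0.209

C_A = C_{A0}(1−X) = 1.429 mol/dm³.
Along a PFR/batch, dC_D/dC_A = −r_D/(r_D+r_U) = −k₁/(k₁+k₂·C_A).
Integrating from C_{A0} to C_A: C_D = (0.120/0.254)·ln[(0.120+0.254·3.30)/(0.120+0.254·1.43)] = 0.4724·ln(0.9582/0.4829) = 0.3237 mol/dm³.
C_U = (C_{A0}−C_A)−C_D = 1.547 mol/dm³; S̃_{D/U} = 0.3237/1.547 = 0.209.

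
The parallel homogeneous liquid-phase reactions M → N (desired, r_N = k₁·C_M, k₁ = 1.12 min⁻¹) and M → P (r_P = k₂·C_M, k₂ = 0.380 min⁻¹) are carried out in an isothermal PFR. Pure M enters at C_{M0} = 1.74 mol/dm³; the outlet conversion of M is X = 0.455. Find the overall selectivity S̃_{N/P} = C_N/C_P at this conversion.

C_M = C_{M0}(1−X) = 0.9483 mol/dm³.
Both paths are first order in M, so the instantaneous fraction to N is constant: dC_N/d(−C_M) = k₁/(k₁+k₂) = 0.7467.
C_N = 0.7467·(C_{M0}−C_M) = 0.7467×0.7917 = 0.591 mol/dm³.
C_P = (C_{M0}−C_M)−C_N = 0.2006 mol/dm³; S̃_{N/P} = 0.5911/0.2006 = 2.95.

2.95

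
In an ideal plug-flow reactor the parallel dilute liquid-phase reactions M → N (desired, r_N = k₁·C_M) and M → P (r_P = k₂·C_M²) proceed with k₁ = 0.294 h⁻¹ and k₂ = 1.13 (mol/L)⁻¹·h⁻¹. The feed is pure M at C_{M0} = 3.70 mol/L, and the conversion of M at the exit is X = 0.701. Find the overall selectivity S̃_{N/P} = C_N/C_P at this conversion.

0.119

C_M = C_{M0}(1−X) = 1.106 mol/L.
Along a PFR/batch, dC_N/dC_M = −r_N/(r_N+r_P) = −k₁/(k₁+k₂·C_M).
Integrating from C_{M0} to C_M: C_N = (0.294/1.13)·ln[(0.294+1.13·3.70)/(0.294+1.13·1.11)] = 0.2602·ln(4.475/1.544) = 0.2768 mol/L.
C_P = (C_{M0}−C_M)−C_N = 2.317 mol/L; S̃_{N/P} = 0.2768/2.317 = 0.119.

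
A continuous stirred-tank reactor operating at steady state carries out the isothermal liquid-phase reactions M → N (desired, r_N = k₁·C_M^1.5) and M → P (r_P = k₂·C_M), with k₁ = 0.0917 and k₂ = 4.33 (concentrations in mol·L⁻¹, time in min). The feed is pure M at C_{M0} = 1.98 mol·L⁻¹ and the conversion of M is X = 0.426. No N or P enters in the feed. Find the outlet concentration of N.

0.0186 mol·L⁻¹

Exit C_M = C_{M0}(1−X) = 1.98×0.574 = 1.137 mol·L⁻¹.
Rates in a CSTR are evaluated at the outlet concentration: r_N = 0.0917×1.137^1.5 = 0.1111, r_P = 4.33×1.137 = 4.921.
Fraction of consumed M going to N: r_N/(r_N+r_P) = 0.02208.
C_N = 0.02208·C_{M0}·X = 0.02208×1.98×0.426 = 0.0186 mol·L⁻¹.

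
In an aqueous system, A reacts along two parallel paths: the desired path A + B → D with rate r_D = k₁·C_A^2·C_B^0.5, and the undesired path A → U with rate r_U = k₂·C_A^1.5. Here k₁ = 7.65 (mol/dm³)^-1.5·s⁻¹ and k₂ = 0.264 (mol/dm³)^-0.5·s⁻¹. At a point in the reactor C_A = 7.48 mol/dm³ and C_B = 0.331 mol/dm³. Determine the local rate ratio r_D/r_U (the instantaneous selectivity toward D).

S_{D/U} = r_D/r_U = (k₁·C_A^2·C_B^0.5)/(k₂·C_A^1.5) = (k₁/k₂)·C_A^0.5·C_B^0.5.
= (7.65×7.480^2×0.3310^0.5) / (0.264×7.480^1.5) = 246.3/5.401 = 45.6.
Since the desired path is higher order in A, keeping C_A high (PFR or concentrated feed) favours D.

45.6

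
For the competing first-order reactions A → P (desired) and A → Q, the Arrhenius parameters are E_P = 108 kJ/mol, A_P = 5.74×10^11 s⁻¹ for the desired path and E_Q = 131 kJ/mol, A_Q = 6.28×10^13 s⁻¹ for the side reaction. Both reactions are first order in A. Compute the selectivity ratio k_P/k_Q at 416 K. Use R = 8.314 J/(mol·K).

With equal orders, S_{P/Q} = k_P/k_Q = (A_P/A_Q)·exp[(E_Q−E_P)/(RT)].
(E_Q−E_P)/(RT) = (131−108)×10³/(8.314×416) = 23000/3459 = 6.650.
k_P/k_Q = (5.74×10^11/6.28×10^13)·exp(6.650) = 0.009140 × 772.8 = 7.06.
Since E_P < E_Q, lowering the temperature improves selectivity toward P.

7.06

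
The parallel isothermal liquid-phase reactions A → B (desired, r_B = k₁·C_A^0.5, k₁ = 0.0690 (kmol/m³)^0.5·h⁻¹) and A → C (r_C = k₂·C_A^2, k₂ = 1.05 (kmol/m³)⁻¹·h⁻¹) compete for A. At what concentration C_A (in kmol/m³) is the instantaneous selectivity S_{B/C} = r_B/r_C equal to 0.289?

S_{B/C} = (k₁/k₂)·C_A^-1.5 ⇒ C_A = (S·k₂/k₁)^(1/(-1.5)).
= (0.289×1.05/0.0690)^(-0.6667) = (4.398)^(-0.6667) = 0.373 kmol/m³.

0.373 kmol/m³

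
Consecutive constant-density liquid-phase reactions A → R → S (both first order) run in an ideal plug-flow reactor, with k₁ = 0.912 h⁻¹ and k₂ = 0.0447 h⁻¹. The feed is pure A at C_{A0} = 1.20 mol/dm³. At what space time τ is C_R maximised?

Setting dC_R/dτ = 0 gives τ_opt = ln(k₂/k₁)/(k₂−k₁).
= ln(0.0447/0.912)/(0.0447−0.912) = ln(0.04901)/-0.8673 = -3.016/-0.8673 = 3.48 h.

3.48 h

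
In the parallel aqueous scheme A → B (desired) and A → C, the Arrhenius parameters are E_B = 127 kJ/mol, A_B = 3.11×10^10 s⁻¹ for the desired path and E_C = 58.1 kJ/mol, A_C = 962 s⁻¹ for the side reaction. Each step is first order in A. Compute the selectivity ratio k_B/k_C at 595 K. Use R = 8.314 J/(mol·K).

28.9

With equal orders, S_{B/C} = k_B/k_C = (A_B/A_C)·exp[(E_C−E_B)/(RT)].
(E_C−E_B)/(RT) = (58.1−127)×10³/(8.314×595) = -68900/4947 = -13.93.
k_B/k_C = (3.11×10^10/962)·exp(-13.93) = 3.233×10^7 × 8.935×10^-7 = 28.9.
Since E_B > E_C, raising the temperature improves selectivity toward B.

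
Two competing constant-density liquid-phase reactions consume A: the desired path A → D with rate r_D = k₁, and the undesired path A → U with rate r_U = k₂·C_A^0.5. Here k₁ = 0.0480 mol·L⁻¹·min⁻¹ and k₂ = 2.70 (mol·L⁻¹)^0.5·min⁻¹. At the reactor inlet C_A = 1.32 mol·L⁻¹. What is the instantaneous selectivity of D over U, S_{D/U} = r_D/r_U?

S_{D/U} = r_D/r_U = (k₁)/(k₂·C_A^0.5) = (k₁/k₂)·C_A^-0.5.
= (0.0480) / (2.70×1.320^0.5) = 0.04800/3.102 = 0.0155.
The undesired path is higher order in A, so low C_A (CSTR or dilute feed) favours D.

0.0155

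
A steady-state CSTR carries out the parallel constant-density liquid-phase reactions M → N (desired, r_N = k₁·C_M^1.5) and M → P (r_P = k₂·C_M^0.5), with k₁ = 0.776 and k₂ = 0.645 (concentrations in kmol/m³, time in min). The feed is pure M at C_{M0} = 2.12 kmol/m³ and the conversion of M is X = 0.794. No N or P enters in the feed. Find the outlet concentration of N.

Exit C_M = C_{M0}(1−X) = 2.12×0.206 = 0.4367 kmol/m³.
In a CSTR the entire volume is at exit conditions, so r_N = 0.776×0.4367^1.5 = 0.2240 and r_P = 0.645×0.4367^0.5 = 0.4262.
Fraction of consumed M going to N: r_N/(r_N+r_P) = 0.3444.
C_N = 0.3444·C_{M0}·X = 0.3444×2.12×0.794 = 0.580 kmol/m³.

0.580 kmol/m³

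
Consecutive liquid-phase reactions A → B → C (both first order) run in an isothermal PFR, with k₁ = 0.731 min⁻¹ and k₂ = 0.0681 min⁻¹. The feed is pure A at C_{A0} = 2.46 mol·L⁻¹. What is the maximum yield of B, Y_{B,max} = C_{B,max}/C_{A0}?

0.784

For a first-order series the maximum intermediate yield is C_{B,max}/C_{A0} = (k₁/k₂)^[k₂/(k₂−k₁)].
= (0.731/0.0681)^(0.0681/(0.0681−0.731)) = (10.73)^(-0.1027) = 0.7836.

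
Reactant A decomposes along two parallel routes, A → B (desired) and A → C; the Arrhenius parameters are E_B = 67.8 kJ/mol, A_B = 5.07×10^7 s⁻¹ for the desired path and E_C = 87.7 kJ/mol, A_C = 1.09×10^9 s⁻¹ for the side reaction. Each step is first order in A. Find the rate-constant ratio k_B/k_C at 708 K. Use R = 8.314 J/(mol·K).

1.37

With equal orders, S_{B/C} = k_B/k_C = (A_B/A_C)·exp[(E_C−E_B)/(RT)].
(E_C−E_B)/(RT) = (87.7−67.8)×10³/(8.314×708) = 19900/5886 = 3.381.
k_B/k_C = (5.07×10^7/1.09×10^9)·exp(3.381) = 0.04651 × 29.39 = 1.37.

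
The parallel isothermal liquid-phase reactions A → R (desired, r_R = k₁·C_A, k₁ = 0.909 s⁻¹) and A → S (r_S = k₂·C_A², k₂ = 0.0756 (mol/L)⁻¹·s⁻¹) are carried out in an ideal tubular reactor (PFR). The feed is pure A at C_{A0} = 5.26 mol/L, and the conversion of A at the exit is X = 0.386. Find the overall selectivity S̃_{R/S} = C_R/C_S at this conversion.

C_A = C_{A0}(1−X) = 3.230 mol/L.
Along a PFR/batch, dC_R/dC_A = −r_R/(r_R+r_S) = −k₁/(k₁+k₂·C_A).
Integrating from C_{A0} to C_A: C_R = (0.909/0.0756)·ln[(0.909+0.0756·5.26)/(0.909+0.0756·3.23)] = 12.02·ln(1.307/1.153) = 1.503 mol/L.
C_S = (C_{A0}−C_A)−C_R = 0.5278 mol/L; S̃_{R/S} = 1.503/0.5278 = 2.85.

2.85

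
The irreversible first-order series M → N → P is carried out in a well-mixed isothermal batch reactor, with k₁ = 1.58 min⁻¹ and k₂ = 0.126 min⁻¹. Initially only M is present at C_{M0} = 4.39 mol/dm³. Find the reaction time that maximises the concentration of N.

For first-order series the maximum of C_N occurs at t_opt = ln(k₂/k₁)/(k₂−k₁).
= ln(0.126/1.58)/(0.126−1.58) = ln(0.07975)/-1.454 = -2.529/-1.454 = 1.74 min.

1.74 min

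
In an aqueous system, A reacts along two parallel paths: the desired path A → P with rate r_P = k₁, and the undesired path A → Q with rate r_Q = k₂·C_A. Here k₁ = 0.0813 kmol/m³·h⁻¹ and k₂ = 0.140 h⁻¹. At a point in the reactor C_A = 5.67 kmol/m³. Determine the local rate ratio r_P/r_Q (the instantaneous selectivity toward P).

0.102

S_{P/Q} = r_P/r_Q = (k₁)/(k₂·C_A) = (k₁/k₂)·C_A⁻¹.
= (0.0813) / (0.140×5.670) = 0.08130/0.7938 = 0.102.
The undesired path is higher order in A, so low C_A (CSTR or dilute feed) favours P.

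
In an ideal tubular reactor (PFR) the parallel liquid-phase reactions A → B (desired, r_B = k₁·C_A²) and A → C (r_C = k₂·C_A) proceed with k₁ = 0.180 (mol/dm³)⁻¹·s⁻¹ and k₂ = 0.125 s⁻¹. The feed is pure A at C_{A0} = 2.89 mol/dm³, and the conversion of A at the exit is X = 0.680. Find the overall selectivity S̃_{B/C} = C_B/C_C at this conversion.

C_A = C_{A0}(1−X) = 0.9248 mol/dm³.
Along a PFR/batch, dC_C/dC_A = −r_C/(r_B+r_C) = −k₂/(k₂+k₁·C_A).
Integrating from C_{A0} to C_A: C_C = (0.125/0.180)·ln[(0.125+0.180·2.89)/(0.125+0.180·0.925)] = 0.6944·ln(0.6452/0.2915) = 0.5518 mol/dm³.
Then C_B = (C_{A0}−C_A) − C_C = 1.965 − 0.5518 = 1.413 mol/dm³.
S̃_{B/C} = C_B/C_C = 1.413/0.5518 = 2.56.

2.56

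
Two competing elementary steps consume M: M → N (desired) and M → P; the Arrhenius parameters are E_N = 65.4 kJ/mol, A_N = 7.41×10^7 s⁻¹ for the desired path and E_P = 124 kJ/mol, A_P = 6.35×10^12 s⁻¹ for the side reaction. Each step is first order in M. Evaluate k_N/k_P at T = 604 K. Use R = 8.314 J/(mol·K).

1.36

With equal orders, S_{N/P} = k_N/k_P = (A_N/A_P)·exp[(E_P−E_N)/(RT)].
(E_P−E_N)/(RT) = (124−65.4)×10³/(8.314×604) = 58600/5022 = 11.67.
k_N/k_P = (7.41×10^7/6.35×10^12)·exp(11.67) = 1.167×10^-5 × 1.169×10^5 = 1.36.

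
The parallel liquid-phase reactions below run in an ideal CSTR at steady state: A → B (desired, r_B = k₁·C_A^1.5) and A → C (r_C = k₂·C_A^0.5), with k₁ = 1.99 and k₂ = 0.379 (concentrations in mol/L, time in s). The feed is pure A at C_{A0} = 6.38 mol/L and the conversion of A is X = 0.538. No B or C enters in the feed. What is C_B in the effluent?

3.22 mol/L

Exit C_A = C_{A0}(1−X) = 6.38×0.462 = 2.948 mol/L.
In a CSTR the entire volume is at exit conditions, so r_B = 1.99×2.948^1.5 = 10.07 and r_C = 0.379×2.948^0.5 = 0.6507.
Fraction of consumed A going to B: r_B/(r_B+r_C) = 0.9393.
C_B = 0.9393·C_{A0}·X = 0.9393×6.38×0.538 = 3.22 mol/L.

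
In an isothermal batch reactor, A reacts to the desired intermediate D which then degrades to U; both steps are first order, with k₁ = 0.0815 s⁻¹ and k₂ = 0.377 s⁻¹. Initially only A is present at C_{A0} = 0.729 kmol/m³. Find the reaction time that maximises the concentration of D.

5.18 s

For first-order series the maximum of C_D occurs at t_opt = ln(k₂/k₁)/(k₂−k₁).
= ln(0.377/0.0815)/(0.377−0.0815) = ln(4.626)/0.2955 = 1.532/0.2955 = 5.18 s.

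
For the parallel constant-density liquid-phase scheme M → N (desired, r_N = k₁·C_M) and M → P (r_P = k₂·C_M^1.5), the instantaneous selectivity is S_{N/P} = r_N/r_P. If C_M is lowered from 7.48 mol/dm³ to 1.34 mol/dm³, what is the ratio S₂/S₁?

S_{N/P} = (k₁/k₂)·C_M^-0.5, so S₂/S₁ = (C_{M,2}/C_{M,1})^-0.5.
= (1.34/7.48)^(-0.5) = (0.1791)^(-0.5) = 2.36.

2.36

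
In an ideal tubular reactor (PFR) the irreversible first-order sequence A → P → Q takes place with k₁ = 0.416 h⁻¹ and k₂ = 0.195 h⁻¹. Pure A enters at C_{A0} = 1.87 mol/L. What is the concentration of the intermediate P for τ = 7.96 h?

0.617 mol/L

For first-order series with pure A initially, C_P(τ) = k₁C_{A0}/(k₂−k₁)·(e^(−k₁τ) − e^(−k₂τ)).
e^(−k₁τ) = e^(−0.416×7.96) = e^(−3.311) = 0.03647; e^(−k₂τ) = e^(−1.552) = 0.2118.
C_P = 0.416×1.87/(0.195−0.416) × (0.03647−0.2118) = (-3.520)×(-0.1753) = 0.6171 mol/L.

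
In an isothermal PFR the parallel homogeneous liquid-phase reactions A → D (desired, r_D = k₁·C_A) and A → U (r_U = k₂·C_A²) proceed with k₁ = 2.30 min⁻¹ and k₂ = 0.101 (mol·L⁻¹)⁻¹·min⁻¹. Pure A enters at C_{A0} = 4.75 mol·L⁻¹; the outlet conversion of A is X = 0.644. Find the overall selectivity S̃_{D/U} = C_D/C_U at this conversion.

C_A = C_{A0}(1−X) = 1.691 mol·L⁻¹.
Along a PFR/batch, dC_D/dC_A = −r_D/(r_D+r_U) = −k₁/(k₁+k₂·C_A).
Integrating from C_{A0} to C_A: C_D = (2.30/0.101)·ln[(2.30+0.101·4.75)/(2.30+0.101·1.69)] = 22.77·ln(2.780/2.471) = 2.683 mol·L⁻¹.
C_U = (C_{A0}−C_A)−C_D = 0.3759 mol·L⁻¹; S̃_{D/U} = 2.683/0.3759 = 7.14.

7.14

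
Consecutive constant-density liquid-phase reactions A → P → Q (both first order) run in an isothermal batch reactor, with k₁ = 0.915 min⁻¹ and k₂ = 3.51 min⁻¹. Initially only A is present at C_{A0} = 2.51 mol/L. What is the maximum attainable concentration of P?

0.407 mol/L

For a first-order series the maximum intermediate yield is C_{P,max}/C_{A0} = (k₁/k₂)^[k₂/(k₂−k₁)].
= (0.915/3.51)^(3.51/(3.51−0.915)) = (0.2607)^(1.353) = 0.1623.
C_{P,max} = 0.1623×2.51 = 0.407 mol/L.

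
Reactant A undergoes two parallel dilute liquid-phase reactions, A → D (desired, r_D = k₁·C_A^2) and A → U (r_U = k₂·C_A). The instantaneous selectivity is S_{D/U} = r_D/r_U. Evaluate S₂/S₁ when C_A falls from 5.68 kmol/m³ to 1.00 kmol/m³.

0.176

S_{D/U} = (k₁/k₂)·C_A, so S₂/S₁ = (C_{A,2}/C_{A,1}).
= 1.00/5.68 = 0.176.
Selectivity toward D falls as C_A falls — high-concentration operation is favoured.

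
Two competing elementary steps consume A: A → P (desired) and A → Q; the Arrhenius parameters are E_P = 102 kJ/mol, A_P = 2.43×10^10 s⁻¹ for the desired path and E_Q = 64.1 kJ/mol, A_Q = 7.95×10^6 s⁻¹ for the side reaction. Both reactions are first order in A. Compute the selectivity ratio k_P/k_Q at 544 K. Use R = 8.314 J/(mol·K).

0.701

Since both paths have the same order in A, the concentration cancels and S_{P/Q} = k_P/k_Q = (A_P/A_Q)·exp[(E_Q−E_P)/(RT)].
(E_Q−E_P)/(RT) = (64.1−102)×10³/(8.314×544) = -37900/4523 = -8.380.
k_P/k_Q = (2.43×10^10/7.95×10^6)·exp(-8.380) = 3057 × 2.295×10^-4 = 0.701.
Since E_P > E_Q, raising the temperature improves selectivity toward P.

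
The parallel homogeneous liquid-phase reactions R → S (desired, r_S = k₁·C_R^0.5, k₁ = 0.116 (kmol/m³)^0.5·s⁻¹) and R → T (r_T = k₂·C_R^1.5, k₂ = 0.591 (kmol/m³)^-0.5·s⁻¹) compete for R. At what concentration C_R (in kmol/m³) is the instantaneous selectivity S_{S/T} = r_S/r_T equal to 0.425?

0.462 kmol/m³

S_{S/T} = (k₁/k₂)·C_R⁻¹ ⇒ C_R = (S·k₂/k₁)^(-1).
= (0.425×0.591/0.116)^(-1) = (2.165)^(-1) = 0.462 kmol/m³.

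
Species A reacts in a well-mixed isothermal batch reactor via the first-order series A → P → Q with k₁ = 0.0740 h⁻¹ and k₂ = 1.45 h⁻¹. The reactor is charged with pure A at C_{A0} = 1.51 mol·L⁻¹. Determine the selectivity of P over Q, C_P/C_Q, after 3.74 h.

0.201

The intermediate concentration in a first-order A→B→C sequence is C_P = k₁C_{A0}(e^(−k₁t) − e^(−k₂t))/(k₂−k₁).
e^(−k₁t) = e^(−0.0740×3.74) = e^(−0.2768) = 0.7582; e^(−k₂t) = e^(−5.423) = 0.004414.
C_P = 0.0740×1.51/(1.45−0.0740) × (0.7582−0.004414) = 0.08121×0.7538 = 0.06122 mol·L⁻¹.
C_A = C_{A0}e^(−k₁t) = 1.145 mol·L⁻¹, so C_Q = C_{A0}−C_A−C_P = 0.3038 mol·L⁻¹; C_P/C_Q = 0.201.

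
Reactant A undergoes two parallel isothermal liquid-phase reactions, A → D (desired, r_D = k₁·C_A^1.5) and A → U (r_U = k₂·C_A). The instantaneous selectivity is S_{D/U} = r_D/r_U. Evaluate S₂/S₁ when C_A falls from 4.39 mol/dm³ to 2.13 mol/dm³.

S_{D/U} = (k₁/k₂)·C_A^0.5, so S₂/S₁ = (C_{A,2}/C_{A,1})^0.5.
= (2.13/4.39)^0.5 = (0.4852)^0.5 = 0.697.

0.697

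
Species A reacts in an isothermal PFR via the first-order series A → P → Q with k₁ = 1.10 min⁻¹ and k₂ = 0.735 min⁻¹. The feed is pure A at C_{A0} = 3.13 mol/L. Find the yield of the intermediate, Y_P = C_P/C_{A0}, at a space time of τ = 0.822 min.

0.427

For first-order series with pure A initially, C_P(τ) = k₁C_{A0}/(k₂−k₁)·(e^(−k₁τ) − e^(−k₂τ)).
e^(−k₁τ) = e^(−1.10×0.822) = e^(−0.9042) = 0.4049; e^(−k₂τ) = e^(−0.6042) = 0.5465.
C_P = 1.10×3.13/(0.735−1.10) × (0.4049−0.5465) = (-9.433)×(-0.1417) = 1.336 mol/L.
Y_P = C_P/C_{A0} = 1.336/3.13 = 0.427.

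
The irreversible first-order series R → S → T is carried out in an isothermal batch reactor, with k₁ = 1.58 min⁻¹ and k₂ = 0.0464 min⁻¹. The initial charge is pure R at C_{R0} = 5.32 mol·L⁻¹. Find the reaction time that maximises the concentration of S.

2.30 min

For first-order series the maximum of C_S occurs at t_opt = ln(k₂/k₁)/(k₂−k₁).
= ln(0.0464/1.58)/(0.0464−1.58) = ln(0.02937)/-1.534 = -3.528/-1.534 = 2.30 min.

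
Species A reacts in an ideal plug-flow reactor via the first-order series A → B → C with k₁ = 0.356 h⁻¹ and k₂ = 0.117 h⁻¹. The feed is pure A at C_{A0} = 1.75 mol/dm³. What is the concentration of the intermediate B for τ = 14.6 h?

0.458 mol/dm³

For first-order series with pure A initially, C_B(τ) = k₁C_{A0}/(k₂−k₁)·(e^(−k₁τ) − e^(−k₂τ)).
e^(−k₁τ) = e^(−0.356×14.6) = e^(−5.198) = 0.005530; e^(−k₂τ) = e^(−1.708) = 0.1812.
C_B = 0.356×1.75/(0.117−0.356) × (0.005530−0.1812) = (-2.607)×(-0.1757) = 0.4579 mol/dm³.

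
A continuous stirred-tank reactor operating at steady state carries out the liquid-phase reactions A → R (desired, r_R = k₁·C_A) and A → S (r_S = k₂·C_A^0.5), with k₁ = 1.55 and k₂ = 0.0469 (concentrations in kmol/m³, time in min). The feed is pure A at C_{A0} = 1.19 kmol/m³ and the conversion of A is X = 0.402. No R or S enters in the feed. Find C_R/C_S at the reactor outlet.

Exit C_A = C_{A0}(1−X) = 1.19×0.598 = 0.7116 kmol/m³.
In a CSTR the entire volume is at exit conditions, so r_R = 1.55×0.7116 = 1.103 and r_S = 0.0469×0.7116^0.5 = 0.03956.
Overall selectivity = C_R/C_S = r_Rτ/(r_Sτ) = r_R/r_S = 27.9.

27.9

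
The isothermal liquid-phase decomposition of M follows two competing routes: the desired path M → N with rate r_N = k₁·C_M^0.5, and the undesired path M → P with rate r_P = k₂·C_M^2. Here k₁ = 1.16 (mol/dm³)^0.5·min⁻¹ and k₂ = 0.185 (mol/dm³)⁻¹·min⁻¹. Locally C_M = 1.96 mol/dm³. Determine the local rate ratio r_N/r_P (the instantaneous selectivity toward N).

S_{N/P} = r_N/r_P = (k₁·C_M^0.5)/(k₂·C_M^2) = (k₁/k₂)·C_M^-1.5.
= (1.16×1.960^0.5) / (0.185×1.960^2) = 1.624/0.7107 = 2.29.
The undesired path is higher order in M, so low C_M (CSTR or dilute feed) favours N.

2.29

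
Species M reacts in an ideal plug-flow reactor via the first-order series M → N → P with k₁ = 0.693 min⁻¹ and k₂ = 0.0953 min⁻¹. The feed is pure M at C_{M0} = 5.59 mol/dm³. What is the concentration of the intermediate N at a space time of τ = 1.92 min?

3.68 mol/dm³

For first-order series with pure M initially, C_N(τ) = k₁C_{M0}/(k₂−k₁)·(e^(−k₁τ) − e^(−k₂τ)).
e^(−k₁τ) = e^(−0.693×1.92) = e^(−1.331) = 0.2643; e^(−k₂τ) = e^(−0.1830) = 0.8328.
C_N = 0.693×5.59/(0.0953−0.693) × (0.2643−0.8328) = (-6.481)×(-0.5685) = 3.684 mol/dm³.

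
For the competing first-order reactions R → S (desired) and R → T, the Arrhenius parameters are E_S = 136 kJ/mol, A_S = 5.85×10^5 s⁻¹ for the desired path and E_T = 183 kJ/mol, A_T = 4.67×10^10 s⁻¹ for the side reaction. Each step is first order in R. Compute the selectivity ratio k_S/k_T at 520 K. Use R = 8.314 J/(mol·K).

0.660

Since both paths have the same order in R, the concentration cancels and S_{S/T} = k_S/k_T = (A_S/A_T)·exp[(E_T−E_S)/(RT)].
(E_T−E_S)/(RT) = (183−136)×10³/(8.314×520) = 47000/4323 = 10.87.
k_S/k_T = (5.85×10^5/4.67×10^10)·exp(10.87) = 1.253×10^-5 × 52648 = 0.660.
Since E_S < E_T, lowering the temperature improves selectivity toward S.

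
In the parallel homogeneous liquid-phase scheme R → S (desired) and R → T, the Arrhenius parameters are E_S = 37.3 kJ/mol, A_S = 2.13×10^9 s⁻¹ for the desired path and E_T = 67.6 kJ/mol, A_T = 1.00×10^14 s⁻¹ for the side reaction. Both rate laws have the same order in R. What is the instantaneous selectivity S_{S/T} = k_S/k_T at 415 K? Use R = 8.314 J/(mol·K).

k_S/k_T = (A_S/A_T)·exp[−(E_S−E_T)/(RT)] = (A_S/A_T)·exp[(E_T−E_S)/(RT)].
(E_T−E_S)/(RT) = (67.6−37.3)×10³/(8.314×415) = 30300/3450 = 8.782.
k_S/k_T = (2.13×10^9/1.00×10^14)·exp(8.782) = 2.130×10^-5 × 6515 = 0.139.
Since E_S < E_T, lowering the temperature improves selectivity toward S.

0.139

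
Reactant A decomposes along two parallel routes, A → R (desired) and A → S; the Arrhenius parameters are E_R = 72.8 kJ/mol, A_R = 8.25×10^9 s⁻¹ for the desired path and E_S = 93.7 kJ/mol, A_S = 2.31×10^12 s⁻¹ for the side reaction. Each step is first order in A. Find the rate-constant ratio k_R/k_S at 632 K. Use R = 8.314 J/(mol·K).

Since both paths have the same order in A, the concentration cancels and S_{R/S} = k_R/k_S = (A_R/A_S)·exp[(E_S−E_R)/(RT)].
(E_S−E_R)/(RT) = (93.7−72.8)×10³/(8.314×632) = 20900/5254 = 3.978.
k_R/k_S = (8.25×10^9/2.31×10^12)·exp(3.978) = 0.003571 × 53.39 = 0.191.
Since E_R < E_S, lowering the temperature improves selectivity toward R.

0.191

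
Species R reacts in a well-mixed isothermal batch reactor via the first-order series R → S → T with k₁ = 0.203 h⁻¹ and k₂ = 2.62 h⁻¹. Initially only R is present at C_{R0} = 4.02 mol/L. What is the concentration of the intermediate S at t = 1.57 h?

0.240 mol/L

For first-order series with pure R initially, C_S(t) = k₁C_{R0}/(k₂−k₁)·(e^(−k₁t) − e^(−k₂t)).
e^(−k₁t) = e^(−0.203×1.57) = e^(−0.3187) = 0.7271; e^(−k₂t) = e^(−4.113) = 0.01635.
C_S = 0.203×4.02/(2.62−0.203) × (0.7271−0.01635) = 0.3376×0.7107 = 0.2400 mol/L.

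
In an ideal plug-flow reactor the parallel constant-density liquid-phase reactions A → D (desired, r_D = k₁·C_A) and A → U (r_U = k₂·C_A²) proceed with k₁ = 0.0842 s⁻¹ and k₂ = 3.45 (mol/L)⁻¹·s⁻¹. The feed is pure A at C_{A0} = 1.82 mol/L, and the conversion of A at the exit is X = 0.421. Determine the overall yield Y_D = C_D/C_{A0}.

C_A = C_{A0}(1−X) = 1.054 mol/L.
Along a PFR/batch, dC_D/dC_A = −r_D/(r_D+r_U) = −k₁/(k₁+k₂·C_A).
Integrating from C_{A0} to C_A: C_D = (0.0842/3.45)·ln[(0.0842+3.45·1.82)/(0.0842+3.45·1.05)] = 0.02441·ln(6.363/3.720) = 0.01310 mol/L.
Y_D = C_D/C_{A0} = 0.01310/1.82 = 0.00720.

0.00720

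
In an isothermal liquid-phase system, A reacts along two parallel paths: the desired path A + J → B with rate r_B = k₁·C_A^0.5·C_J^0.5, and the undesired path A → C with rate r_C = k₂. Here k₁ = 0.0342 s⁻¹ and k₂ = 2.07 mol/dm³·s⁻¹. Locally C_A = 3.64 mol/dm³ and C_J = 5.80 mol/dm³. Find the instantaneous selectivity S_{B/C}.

S_{B/C} = r_B/r_C = (k₁·C_A^0.5·C_J^0.5)/(k₂) = (k₁/k₂)·C_A^0.5·C_J^0.5.
= (0.0342×3.640^0.5×5.800^0.5) / (2.07) = 0.1571/2.070 = 0.0759.
Since the desired path is higher order in A, keeping C_A high (PFR or concentrated feed) favours B.

0.0759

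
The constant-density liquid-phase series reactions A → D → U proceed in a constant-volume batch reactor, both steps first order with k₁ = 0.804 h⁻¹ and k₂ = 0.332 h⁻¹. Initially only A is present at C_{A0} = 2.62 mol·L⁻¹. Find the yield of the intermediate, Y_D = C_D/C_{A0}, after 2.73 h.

0.498

For first-order series with pure A initially, C_D(t) = k₁C_{A0}/(k₂−k₁)·(e^(−k₁t) − e^(−k₂t)).
e^(−k₁t) = e^(−0.804×2.73) = e^(−2.195) = 0.1114; e^(−k₂t) = e^(−0.9064) = 0.4040.
C_D = 0.804×2.62/(0.332−0.804) × (0.1114−0.4040) = (-4.463)×(-0.2926) = 1.306 mol·L⁻¹.
Y_D = C_D/C_{A0} = 1.306/2.62 = 0.498.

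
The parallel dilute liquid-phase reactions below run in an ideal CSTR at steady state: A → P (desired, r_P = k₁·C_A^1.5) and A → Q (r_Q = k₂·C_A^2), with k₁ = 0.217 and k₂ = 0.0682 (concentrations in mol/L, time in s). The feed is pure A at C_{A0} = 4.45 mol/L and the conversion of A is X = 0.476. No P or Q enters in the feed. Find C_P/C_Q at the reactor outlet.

Exit C_A = C_{A0}(1−X) = 4.45×0.524 = 2.332 mol/L.
In a CSTR the entire volume is at exit conditions, so r_P = 0.217×2.332^1.5 = 0.7727 and r_Q = 0.0682×2.332^2 = 0.3708.
Overall selectivity = C_P/C_Q = r_Pτ/(r_Qτ) = r_P/r_Q = 2.08.

2.08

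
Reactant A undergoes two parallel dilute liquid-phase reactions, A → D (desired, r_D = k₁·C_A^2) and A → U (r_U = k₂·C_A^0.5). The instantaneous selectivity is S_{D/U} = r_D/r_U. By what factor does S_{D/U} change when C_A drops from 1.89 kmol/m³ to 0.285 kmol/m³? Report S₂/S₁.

0.0586

S_{D/U} = (k₁/k₂)·C_A^1.5, so S₂/S₁ = (C_{A,2}/C_{A,1})^1.5.
= (0.285/1.89)^1.5 = (0.1508)^1.5 = 0.0586.
Selectivity toward D falls as C_A falls — high-concentration operation is favoured.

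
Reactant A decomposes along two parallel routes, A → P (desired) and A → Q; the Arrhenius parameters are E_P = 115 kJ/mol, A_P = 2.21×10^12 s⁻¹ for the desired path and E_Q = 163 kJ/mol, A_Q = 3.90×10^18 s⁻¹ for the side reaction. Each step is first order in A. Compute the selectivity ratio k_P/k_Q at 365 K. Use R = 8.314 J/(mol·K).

k_P/k_Q = (A_P/A_Q)·exp[−(E_P−E_Q)/(RT)] = (A_P/A_Q)·exp[(E_Q−E_P)/(RT)].
(E_Q−E_P)/(RT) = (163−115)×10³/(8.314×365) = 48000/3035 = 15.82.
k_P/k_Q = (2.21×10^12/3.90×10^18)·exp(15.82) = 5.667×10^-7 × 7.404×10^6 = 4.20.

4.20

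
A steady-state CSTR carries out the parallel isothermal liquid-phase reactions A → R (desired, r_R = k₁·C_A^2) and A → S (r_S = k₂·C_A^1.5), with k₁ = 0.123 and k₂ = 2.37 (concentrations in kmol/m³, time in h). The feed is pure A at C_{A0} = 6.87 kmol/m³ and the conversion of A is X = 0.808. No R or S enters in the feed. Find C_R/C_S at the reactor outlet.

Exit C_A = C_{A0}(1−X) = 6.87×0.192 = 1.319 kmol/m³.
In a CSTR the entire volume is at exit conditions, so r_R = 0.123×1.319^2 = 0.2140 and r_S = 2.37×1.319^1.5 = 3.590.
Overall selectivity = C_R/C_S = r_Rτ/(r_Sτ) = r_R/r_S = 0.0596.

0.0596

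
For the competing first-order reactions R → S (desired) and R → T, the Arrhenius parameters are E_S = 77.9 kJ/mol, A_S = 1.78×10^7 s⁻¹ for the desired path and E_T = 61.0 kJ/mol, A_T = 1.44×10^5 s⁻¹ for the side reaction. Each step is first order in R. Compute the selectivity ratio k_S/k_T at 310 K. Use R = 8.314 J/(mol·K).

With equal orders, S_{S/T} = k_S/k_T = (A_S/A_T)·exp[(E_T−E_S)/(RT)].
(E_T−E_S)/(RT) = (61.0−77.9)×10³/(8.314×310) = -16900/2577 = -6.557.
k_S/k_T = (1.78×10^7/1.44×10^5)·exp(-6.557) = 123.6 × 0.001420 = 0.176.
Since E_S > E_T, raising the temperature improves selectivity toward S.

0.176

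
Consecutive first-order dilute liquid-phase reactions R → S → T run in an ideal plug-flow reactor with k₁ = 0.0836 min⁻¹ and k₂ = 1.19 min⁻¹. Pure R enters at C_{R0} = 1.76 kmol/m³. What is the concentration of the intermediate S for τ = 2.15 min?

0.101 kmol/m³

For first-order series with pure R initially, C_S(τ) = k₁C_{R0}/(k₂−k₁)·(e^(−k₁τ) − e^(−k₂τ)).
e^(−k₁τ) = e^(−0.0836×2.15) = e^(−0.1797) = 0.8355; e^(−k₂τ) = e^(−2.558) = 0.07742.
C_S = 0.0836×1.76/(1.19−0.0836) × (0.8355−0.07742) = 0.1330×0.7581 = 0.1008 kmol/m³.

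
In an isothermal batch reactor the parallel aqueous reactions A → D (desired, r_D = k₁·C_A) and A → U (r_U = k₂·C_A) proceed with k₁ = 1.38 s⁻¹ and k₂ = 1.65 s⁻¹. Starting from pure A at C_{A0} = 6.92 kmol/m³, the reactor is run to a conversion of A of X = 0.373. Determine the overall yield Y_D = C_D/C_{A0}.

C_A = C_{A0}(1−X) = 4.339 kmol/m³.
Both paths are first order in A, so the instantaneous fraction to D is constant: dC_D/d(−C_A) = k₁/(k₁+k₂) = 0.4554.
C_D = 0.4554·(C_{A0}−C_A) = 0.4554×2.581 = 1.18 kmol/m³.
Y_D = C_D/C_{A0} = 1.176/6.92 = 0.170.

0.170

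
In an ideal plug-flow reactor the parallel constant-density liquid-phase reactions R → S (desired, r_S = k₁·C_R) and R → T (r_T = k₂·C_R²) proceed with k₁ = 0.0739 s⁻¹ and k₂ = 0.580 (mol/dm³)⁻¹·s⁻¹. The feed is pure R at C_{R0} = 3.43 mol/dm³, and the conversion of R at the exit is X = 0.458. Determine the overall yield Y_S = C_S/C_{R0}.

C_R = C_{R0}(1−X) = 1.859 mol/dm³.
Along a PFR/batch, dC_S/dC_R = −r_S/(r_S+r_T) = −k₁/(k₁+k₂·C_R).
Integrating from C_{R0} to C_R: C_S = (0.0739/0.580)·ln[(0.0739+0.580·3.43)/(0.0739+0.580·1.86)] = 0.1274·ln(2.063/1.152) = 0.07424 mol/dm³.
Y_S = C_S/C_{R0} = 0.07424/3.43 = 0.0216.

0.0216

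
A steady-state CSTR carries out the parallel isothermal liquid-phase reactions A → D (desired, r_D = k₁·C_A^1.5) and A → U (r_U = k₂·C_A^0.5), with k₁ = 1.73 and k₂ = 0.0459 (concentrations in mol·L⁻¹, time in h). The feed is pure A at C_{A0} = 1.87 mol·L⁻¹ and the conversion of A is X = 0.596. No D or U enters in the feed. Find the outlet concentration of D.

Exit C_A = C_{A0}(1−X) = 1.87×0.404 = 0.7555 mol·L⁻¹.
A CSTR operates uniformly at the exit composition, giving r_D = 1.136 and r_U = 0.03990 (each k·C_A^n at C_A = 0.7555).
Fraction of consumed A going to D: r_D/(r_D+r_U) = 0.9661.
C_D = 0.9661·C_{A0}·X = 0.9661×1.87×0.596 = 1.08 mol·L⁻¹.

1.08 mol·L⁻¹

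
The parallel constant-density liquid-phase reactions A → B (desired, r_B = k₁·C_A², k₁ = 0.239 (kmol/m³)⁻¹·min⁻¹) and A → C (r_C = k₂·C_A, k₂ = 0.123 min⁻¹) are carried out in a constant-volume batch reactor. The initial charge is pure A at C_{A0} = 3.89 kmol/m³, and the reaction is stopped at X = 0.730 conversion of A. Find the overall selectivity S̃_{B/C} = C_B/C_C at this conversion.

C_A = C_{A0}(1−X) = 1.050 kmol/m³.
Along a PFR/batch, dC_C/dC_A = −r_C/(r_B+r_C) = −k₂/(k₂+k₁·C_A).
Integrating from C_{A0} to C_A: C_C = (0.123/0.239)·ln[(0.123+0.239·3.89)/(0.123+0.239·1.05)] = 0.5146·ln(1.053/0.3740) = 0.5326 kmol/m³.
Then C_B = (C_{A0}−C_A) − C_C = 2.840 − 0.5326 = 2.307 kmol/m³.
S̃_{B/C} = C_B/C_C = 2.307/0.5326 = 4.33.

4.33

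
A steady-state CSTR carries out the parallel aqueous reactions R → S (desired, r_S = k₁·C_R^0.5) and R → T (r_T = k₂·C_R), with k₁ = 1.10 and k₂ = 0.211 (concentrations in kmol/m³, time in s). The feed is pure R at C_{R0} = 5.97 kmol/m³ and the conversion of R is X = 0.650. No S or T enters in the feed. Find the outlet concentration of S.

Exit C_R = C_{R0}(1−X) = 5.97×0.350 = 2.089 kmol/m³.
Rates in a CSTR are evaluated at the outlet concentration: r_S = 1.10×2.089^0.5 = 1.590, r_T = 0.211×2.089 = 0.4409.
Fraction of consumed R going to S: r_S/(r_S+r_T) = 0.7829.
C_S = 0.7829·C_{R0}·X = 0.7829×5.97×0.650 = 3.04 kmol/m³.

3.04 kmol/m³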